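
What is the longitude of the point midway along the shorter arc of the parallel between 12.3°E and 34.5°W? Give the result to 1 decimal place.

Signed shortest Δλ from +12.3° to -34.5° is -46.8°.
Midpoint longitude = +12.3° + (-46.8°)/2 = +12.3° − 23.4° = -11.1°.

11.1°W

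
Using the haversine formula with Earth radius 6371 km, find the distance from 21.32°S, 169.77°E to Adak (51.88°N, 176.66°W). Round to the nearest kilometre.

8246 km

Δλ = -176.66 − 169.77 = -346.43°; wrapped into (−180°, 180°]: 13.57°.
Δφ = 51.88 − -21.32 = 73.20°.
a = sin²(Δφ/2) + cos φ₁ · cos φ₂ · sin²(Δλ/2) = 0.363511.
c = 2·atan2(√a, √(1−a)) = 1.29431 rad → d = 6371·c ≈ 8246.04 km.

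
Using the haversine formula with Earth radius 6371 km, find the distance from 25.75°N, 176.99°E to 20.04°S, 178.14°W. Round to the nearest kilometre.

5119 km

Δλ = -178.14 − 176.99 = -355.13°; wrapped into (−180°, 180°]: 4.87°.
Δφ = -20.04 − 25.75 = -45.79°.
a = sin²(Δφ/2) + cos φ₁ · cos φ₂ · sin²(Δλ/2) = 0.152882.
c = 2·atan2(√a, √(1−a)) = 0.80344 rad → d = 6371·c ≈ 5118.71 km.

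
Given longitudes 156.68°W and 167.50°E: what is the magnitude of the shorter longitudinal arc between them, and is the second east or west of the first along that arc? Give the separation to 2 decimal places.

Raw difference: 167.50 − -156.68 = 324.18°.
Normalise into (−180°, 180°]: 324.18° − 360° = -35.82°.
Negative ⇒ the second point lies to the west; separation 35.82°.

35.82° west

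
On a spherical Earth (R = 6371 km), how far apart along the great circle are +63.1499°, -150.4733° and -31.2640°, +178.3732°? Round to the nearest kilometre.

10855 km

Δλ = 178.3732 − -150.4733 = 328.8465°; wrapped into (−180°, 180°]: -31.1535°.
Δφ = -31.2640 − 63.1499 = -94.4139°.
a = sin²(Δφ/2) + cos φ₁ · cos φ₂ · sin²(Δλ/2) = 0.566319.
c = 2·atan2(√a, √(1−a)) = 1.70383 rad → d = 6371·c ≈ 10855.08 km.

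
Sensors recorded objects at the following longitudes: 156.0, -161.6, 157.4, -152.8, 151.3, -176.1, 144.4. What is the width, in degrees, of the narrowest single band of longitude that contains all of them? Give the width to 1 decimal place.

Sort the longitudes: -176.1°, -161.6°, -152.8°, +144.4°, +151.3°, +156.0°, +157.4°.
Eastward gaps between consecutive values (wrapping around): 14.5°, 8.8°, 297.2°, 6.9°, 4.7°, 1.4°, 26.5°.
Largest gap = 297.2° ⇒ minimal covering band is its complement: 360° − 297.2° = 62.8°.
Band runs from +144.4° eastward to -152.8°, crossing the antimeridian.

62.8°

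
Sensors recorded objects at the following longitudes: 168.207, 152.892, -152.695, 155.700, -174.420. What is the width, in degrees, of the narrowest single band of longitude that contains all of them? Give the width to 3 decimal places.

54.413°

Sort the longitudes: -174.420°, -152.695°, +152.892°, +155.700°, +168.207°.
Eastward gaps between consecutive values (wrapping around): 21.725°, 305.587°, 2.808°, 12.507°, 17.373°.
Largest gap = 305.587° ⇒ minimal covering band is its complement: 360° − 305.587° = 54.413°.
Band runs from +152.892° eastward to -152.695°, crossing the antimeridian.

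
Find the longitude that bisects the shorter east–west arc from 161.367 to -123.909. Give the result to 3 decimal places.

-161.271°

Signed shortest Δλ from +161.367° to -123.909° is +74.724°.
Midpoint longitude = +161.367° + (+74.724°)/2 = +161.367° + 37.362° = +198.729°.
Normalise into (−180°, 180°]: -161.271°.
(The naïve average (+161.367 + -123.909)/2 = 18.729° is on the wrong side of the globe.)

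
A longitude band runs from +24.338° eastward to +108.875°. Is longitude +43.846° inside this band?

Yes

Band width going east from +24.338° to +108.875°: ((108.875 − 24.338) mod 360) = 84.537°.
Offset of +43.846° east of the west edge: ((43.846 − 24.338) mod 360) = 19.508°.
19.508° ≤ 84.537° ⇒ inside.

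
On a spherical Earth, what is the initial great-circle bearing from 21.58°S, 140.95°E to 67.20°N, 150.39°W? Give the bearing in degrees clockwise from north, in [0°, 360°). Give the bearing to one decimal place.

Δλ = -150.39 − 140.95 = -291.34°; wrapped into (−180°, 180°]: 68.66°.
θ = atan2( sin Δλ · cos φ₂ , cos φ₁ · sin φ₂ − sin φ₁ · cos φ₂ · cos Δλ )
  = atan2(0.36095, 0.90911) = 21.655° → normalised to [0°, 360°): 21.655°.

21.7°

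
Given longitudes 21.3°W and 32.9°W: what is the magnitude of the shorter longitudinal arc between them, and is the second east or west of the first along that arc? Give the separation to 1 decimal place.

Raw difference: -32.9 − -21.3 = -11.6°.
Normalise into (−180°, 180°]: -11.6° stays -11.6°.
Negative ⇒ the second point lies to the west; separation 11.6°.

11.6° west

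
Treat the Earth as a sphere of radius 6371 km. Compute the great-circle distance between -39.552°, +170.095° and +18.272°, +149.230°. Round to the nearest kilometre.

Δλ = 149.230 − 170.095 = -20.865°.
Δφ = 18.272 − -39.552 = 57.824°.
a = sin²(Δφ/2) + cos φ₁ · cos φ₂ · sin²(Δλ/2) = 0.257746.
c = 2·atan2(√a, √(1−a)) = 1.06500 rad → d = 6371·c ≈ 6785.09 km.

6785 km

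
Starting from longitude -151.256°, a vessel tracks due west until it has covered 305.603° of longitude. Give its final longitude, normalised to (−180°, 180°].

Start at -151.256°; shift −305.603° → -456.859°.
-456.859° lies outside (−180°, 180°]; add 360° → -96.859°.

-96.859°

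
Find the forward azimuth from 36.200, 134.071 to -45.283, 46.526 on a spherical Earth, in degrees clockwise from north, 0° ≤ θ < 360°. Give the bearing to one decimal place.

229.9°

Δλ = 46.526 − 134.071 = -87.545°.
θ = atan2( sin Δλ · cos φ₂ , cos φ₁ · sin φ₂ − sin φ₁ · cos φ₂ · cos Δλ )
  = atan2(-0.70296, -0.59122) = -130.065° → normalised to [0°, 360°): 229.935°.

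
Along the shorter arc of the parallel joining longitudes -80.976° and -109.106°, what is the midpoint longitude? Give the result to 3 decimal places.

-95.041°

Signed shortest Δλ from -80.976° to -109.106° is -28.130°.
Midpoint longitude = -80.976° + (-28.130°)/2 = -80.976° − 14.065° = -95.041°.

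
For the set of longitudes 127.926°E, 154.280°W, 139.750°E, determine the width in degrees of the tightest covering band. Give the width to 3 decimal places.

77.794°

Sort the longitudes: -154.280°, +127.926°, +139.750°.
Eastward gaps between consecutive values (wrapping around): 282.206°, 11.824°, 65.970°.
Largest gap = 282.206° ⇒ minimal covering band is its complement: 360° − 282.206° = 77.794°.
Band runs from +127.926° eastward to -154.280°, crossing the antimeridian.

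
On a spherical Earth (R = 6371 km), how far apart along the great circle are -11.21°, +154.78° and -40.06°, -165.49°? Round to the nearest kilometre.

5045 km

Δλ = -165.49 − 154.78 = -320.27°; wrapped into (−180°, 180°]: 39.73°.
Δφ = -40.06 − -11.21 = -28.85°.
a = sin²(Δφ/2) + cos φ₁ · cos φ₂ · sin²(Δλ/2) = 0.148746.
c = 2·atan2(√a, √(1−a)) = 0.79188 rad → d = 6371·c ≈ 5045.08 km.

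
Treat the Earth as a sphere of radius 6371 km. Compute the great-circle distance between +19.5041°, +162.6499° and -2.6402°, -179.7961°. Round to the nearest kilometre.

Δλ = -179.7961 − 162.6499 = -342.4460°; wrapped into (−180°, 180°]: 17.5540°.
Δφ = -2.6402 − 19.5041 = -22.1443°.
a = sin²(Δφ/2) + cos φ₁ · cos φ₂ · sin²(Δλ/2) = 0.058805.
c = 2·atan2(√a, √(1−a)) = 0.48988 rad → d = 6371·c ≈ 3121.03 km.

3121 km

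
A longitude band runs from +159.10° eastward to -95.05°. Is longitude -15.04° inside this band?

No

Band width going east from +159.10° to -95.05°: ((-95.05 − 159.10) mod 360) = 105.85°.
Offset of -15.04° east of the west edge: ((-15.04 − 159.10) mod 360) = 185.86°.
185.86° > 105.85° ⇒ outside.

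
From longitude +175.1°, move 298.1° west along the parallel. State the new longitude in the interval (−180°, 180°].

Start at +175.1°; shift −298.1° → -123.0°.
-123.0° already lies in (−180°, 180°].

-123.0°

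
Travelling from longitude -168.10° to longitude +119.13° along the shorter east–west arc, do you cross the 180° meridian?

Naïve |119.13 − -168.10| = 287.23° > 180°, so the shorter arc goes the other way round — across 180°.
Signed shortest Δλ = ((119.13 − -168.10 + 180) mod 360) − 180 = -72.77°.
Going west by 72.77° from -168.10° passes through 180° before reaching +119.13°.

Yes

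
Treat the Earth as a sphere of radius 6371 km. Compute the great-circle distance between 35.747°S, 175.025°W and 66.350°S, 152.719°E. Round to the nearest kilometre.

3987 km

Δλ = 152.719 − -175.025 = 327.744°; wrapped into (−180°, 180°]: -32.256°.
Δφ = -66.350 − -35.747 = -30.603°.
a = sin²(Δφ/2) + cos φ₁ · cos φ₂ · sin²(Δλ/2) = 0.094765.
c = 2·atan2(√a, √(1−a)) = 0.62584 rad → d = 6371·c ≈ 3987.24 km.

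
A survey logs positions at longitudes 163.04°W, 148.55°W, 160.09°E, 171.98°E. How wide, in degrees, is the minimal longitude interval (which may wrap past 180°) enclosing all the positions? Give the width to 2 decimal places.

Sort the longitudes: -163.04°, -148.55°, +160.09°, +171.98°.
Eastward gaps between consecutive values (wrapping around): 14.49°, 308.64°, 11.89°, 24.98°.
Largest gap = 308.64° ⇒ minimal covering band is its complement: 360° − 308.64° = 51.36°.
Band runs from +160.09° eastward to -148.55°, crossing the antimeridian.

51.36°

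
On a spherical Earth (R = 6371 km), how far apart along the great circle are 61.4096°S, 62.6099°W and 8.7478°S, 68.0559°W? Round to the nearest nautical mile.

3171 nmi

Δλ = -68.0559 − -62.6099 = -5.4460°.
Δφ = -8.7478 − -61.4096 = 52.6618°.
a = sin²(Δφ/2) + cos φ₁ · cos φ₂ · sin²(Δλ/2) = 0.197808.
c = 2·atan2(√a, √(1−a)) = 0.92180 rad → d = 6371·c ≈ 5872.82 km ≈ 3171.07 nmi.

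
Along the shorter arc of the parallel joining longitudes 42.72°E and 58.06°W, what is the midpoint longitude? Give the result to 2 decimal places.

7.67°W

Signed shortest Δλ from +42.72° to -58.06° is -100.78°.
Midpoint longitude = +42.72° + (-100.78°)/2 = +42.72° − 50.39° = -7.67°.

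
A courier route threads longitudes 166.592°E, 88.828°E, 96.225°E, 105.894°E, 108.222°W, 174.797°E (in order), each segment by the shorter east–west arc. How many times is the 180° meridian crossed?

Leg 1: +166.592° → +88.828°, shortest Δλ = -77.764° (west) — does not cross 180°.
Leg 2: +88.828° → +96.225°, shortest Δλ = 7.397° (east) — does not cross 180°.
Leg 3: +96.225° → +105.894°, shortest Δλ = 9.669° (east) — does not cross 180°.
Leg 4: +105.894° → -108.222°, shortest Δλ = 145.884° (east) — crosses 180°.
Leg 5: -108.222° → +174.797°, shortest Δλ = -76.981° (west) — crosses 180°.
Total crossings: 2.

2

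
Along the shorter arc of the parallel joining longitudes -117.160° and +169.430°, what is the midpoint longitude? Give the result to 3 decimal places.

-153.865°

Signed shortest Δλ from -117.160° to +169.430° is -73.410°.
Midpoint longitude = -117.160° + (-73.410°)/2 = -117.160° − 36.705° = -153.865°.
(The naïve average (-117.160 + +169.430)/2 = 26.135° is on the wrong side of the globe.)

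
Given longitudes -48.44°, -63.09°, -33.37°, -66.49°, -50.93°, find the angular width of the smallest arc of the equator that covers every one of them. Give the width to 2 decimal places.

33.12°

Sort the longitudes: -66.49°, -63.09°, -50.93°, -48.44°, -33.37°.
Eastward gaps between consecutive values (wrapping around): 3.40°, 12.16°, 2.49°, 15.07°, 326.88°.
Largest gap = 326.88° ⇒ minimal covering band is its complement: 360° − 326.88° = 33.12°.
Band runs from -66.49° eastward to -33.37°.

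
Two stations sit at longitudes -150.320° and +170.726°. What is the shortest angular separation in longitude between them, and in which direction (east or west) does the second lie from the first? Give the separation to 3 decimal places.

38.954° west

Raw difference: 170.726 − -150.320 = 321.046°.
Normalise into (−180°, 180°]: 321.046° − 360° = -38.954°.
Negative ⇒ the second point lies to the west; separation 38.954°.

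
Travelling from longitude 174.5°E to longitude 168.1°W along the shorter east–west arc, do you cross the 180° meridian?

Yes

Naïve |-168.1 − 174.5| = 342.6° > 180°, so the shorter arc goes the other way round — across 180°.
Signed shortest Δλ = ((-168.1 − 174.5 + 180) mod 360) − 180 = 17.4°.
Going east by 17.4° from +174.5° passes through 180° before reaching -168.1°.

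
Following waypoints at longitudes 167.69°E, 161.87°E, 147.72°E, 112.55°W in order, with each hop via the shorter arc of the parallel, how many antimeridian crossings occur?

1

Leg 1: +167.69° → +161.87°, shortest Δλ = -5.82° (west) — does not cross 180°.
Leg 2: +161.87° → +147.72°, shortest Δλ = -14.15° (west) — does not cross 180°.
Leg 3: +147.72° → -112.55°, shortest Δλ = 99.73° (east) — crosses 180°.
Total crossings: 1.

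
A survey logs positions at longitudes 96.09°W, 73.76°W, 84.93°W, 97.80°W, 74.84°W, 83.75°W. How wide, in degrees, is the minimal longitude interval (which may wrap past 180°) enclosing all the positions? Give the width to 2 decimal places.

Sort the longitudes: -97.80°, -96.09°, -84.93°, -83.75°, -74.84°, -73.76°.
Eastward gaps between consecutive values (wrapping around): 1.71°, 11.16°, 1.18°, 8.91°, 1.08°, 335.96°.
Largest gap = 335.96° ⇒ minimal covering band is its complement: 360° − 335.96° = 24.04°.
Band runs from -97.80° eastward to -73.76°.

24.04°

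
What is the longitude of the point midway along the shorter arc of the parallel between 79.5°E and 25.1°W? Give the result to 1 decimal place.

Signed shortest Δλ from +79.5° to -25.1° is -104.6°.
Midpoint longitude = +79.5° + (-104.6°)/2 = +79.5° − 52.3° = +27.2°.

27.2°E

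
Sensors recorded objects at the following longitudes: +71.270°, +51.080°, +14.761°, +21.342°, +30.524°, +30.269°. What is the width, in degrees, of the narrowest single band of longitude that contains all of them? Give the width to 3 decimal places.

Sort the longitudes: +14.761°, +21.342°, +30.269°, +30.524°, +51.080°, +71.270°.
Eastward gaps between consecutive values (wrapping around): 6.581°, 8.927°, 0.255°, 20.556°, 20.190°, 303.491°.
Largest gap = 303.491° ⇒ minimal covering band is its complement: 360° − 303.491° = 56.509°.
Band runs from +14.761° eastward to +71.270°.

56.509°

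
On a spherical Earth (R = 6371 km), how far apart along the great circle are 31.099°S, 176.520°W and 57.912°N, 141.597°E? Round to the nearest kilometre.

10639 km

Δλ = 141.597 − -176.520 = 318.117°; wrapped into (−180°, 180°]: -41.883°.
Δφ = 57.912 − -31.099 = 89.011°.
a = sin²(Δφ/2) + cos φ₁ · cos φ₂ · sin²(Δλ/2) = 0.549477.
c = 2·atan2(√a, √(1−a)) = 1.66991 rad → d = 6371·c ≈ 10639.02 km.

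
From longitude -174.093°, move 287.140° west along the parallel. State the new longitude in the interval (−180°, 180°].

-101.233°

Start at -174.093°; shift −287.140° → -461.233°.
-461.233° lies outside (−180°, 180°]; add 360° → -101.233°.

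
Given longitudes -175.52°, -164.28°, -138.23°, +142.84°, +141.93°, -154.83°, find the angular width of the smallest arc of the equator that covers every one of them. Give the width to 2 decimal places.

79.84°

Sort the longitudes: -175.52°, -164.28°, -154.83°, -138.23°, +141.93°, +142.84°.
Eastward gaps between consecutive values (wrapping around): 11.24°, 9.45°, 16.60°, 280.16°, 0.91°, 41.64°.
Largest gap = 280.16° ⇒ minimal covering band is its complement: 360° − 280.16° = 79.84°.
Band runs from +141.93° eastward to -138.23°, crossing the antimeridian.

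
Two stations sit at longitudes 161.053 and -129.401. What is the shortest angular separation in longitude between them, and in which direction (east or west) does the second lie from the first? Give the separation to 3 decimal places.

69.546° east

Raw difference: -129.401 − 161.053 = -290.454°.
Normalise into (−180°, 180°]: -290.454° + 360° = 69.546°.
Positive ⇒ the second point lies to the east; separation 69.546°.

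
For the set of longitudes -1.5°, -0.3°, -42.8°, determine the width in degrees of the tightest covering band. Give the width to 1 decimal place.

42.5°

Sort the longitudes: -42.8°, -1.5°, -0.3°.
Eastward gaps between consecutive values (wrapping around): 41.3°, 1.2°, 317.5°.
Largest gap = 317.5° ⇒ minimal covering band is its complement: 360° − 317.5° = 42.5°.
Band runs from -42.8° eastward to -0.3°.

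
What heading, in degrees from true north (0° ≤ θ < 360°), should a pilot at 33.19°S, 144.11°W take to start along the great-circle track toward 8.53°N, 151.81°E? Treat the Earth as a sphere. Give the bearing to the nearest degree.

292°

Δλ = 151.81 − -144.11 = 295.92°; wrapped into (−180°, 180°]: -64.08°.
θ = atan2( sin Δλ · cos φ₂ , cos φ₁ · sin φ₂ − sin φ₁ · cos φ₂ · cos Δλ )
  = atan2(-0.88946, 0.36077) = -67.922° → normalised to [0°, 360°): 292.078°.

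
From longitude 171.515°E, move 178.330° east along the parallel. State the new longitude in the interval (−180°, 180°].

10.155°W

Start at +171.515°; shift +178.330° → +349.845°.
+349.845° lies outside (−180°, 180°]; subtract 360° → -10.155°.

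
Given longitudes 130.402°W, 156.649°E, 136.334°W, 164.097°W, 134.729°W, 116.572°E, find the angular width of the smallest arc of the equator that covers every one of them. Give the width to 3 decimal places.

Sort the longitudes: -164.097°, -136.334°, -134.729°, -130.402°, +116.572°, +156.649°.
Eastward gaps between consecutive values (wrapping around): 27.763°, 1.605°, 4.327°, 246.974°, 40.077°, 39.254°.
Largest gap = 246.974° ⇒ minimal covering band is its complement: 360° − 246.974° = 113.026°.
Band runs from +116.572° eastward to -130.402°, crossing the antimeridian.

113.026°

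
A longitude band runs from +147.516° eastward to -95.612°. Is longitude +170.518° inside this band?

Yes

Band width going east from +147.516° to -95.612°: ((-95.612 − 147.516) mod 360) = 116.872°.
Offset of +170.518° east of the west edge: ((170.518 − 147.516) mod 360) = 23.002°.
23.002° ≤ 116.872° ⇒ inside.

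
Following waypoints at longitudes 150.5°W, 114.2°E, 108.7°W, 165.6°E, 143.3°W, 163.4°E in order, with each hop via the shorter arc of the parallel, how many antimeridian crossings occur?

5

Leg 1: -150.5° → +114.2°, shortest Δλ = -95.3° (west) — crosses 180°.
Leg 2: +114.2° → -108.7°, shortest Δλ = 137.1° (east) — crosses 180°.
Leg 3: -108.7° → +165.6°, shortest Δλ = -85.7° (west) — crosses 180°.
Leg 4: +165.6° → -143.3°, shortest Δλ = 51.1° (east) — crosses 180°.
Leg 5: -143.3° → +163.4°, shortest Δλ = -53.3° (west) — crosses 180°.
Total crossings: 5.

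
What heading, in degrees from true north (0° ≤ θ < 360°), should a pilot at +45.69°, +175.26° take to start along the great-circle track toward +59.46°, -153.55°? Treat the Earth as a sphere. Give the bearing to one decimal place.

Δλ = -153.55 − 175.26 = -328.81°; wrapped into (−180°, 180°]: 31.19°.
θ = atan2( sin Δλ · cos φ₂ , cos φ₁ · sin φ₂ − sin φ₁ · cos φ₂ · cos Δλ )
  = atan2(0.26315, 0.29058) = 42.164° → normalised to [0°, 360°): 42.164°.

42.2°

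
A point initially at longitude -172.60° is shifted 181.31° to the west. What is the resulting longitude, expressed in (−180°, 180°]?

+6.09°

Start at -172.60°; shift −181.31° → -353.91°.
-353.91° lies outside (−180°, 180°]; add 360° → +6.09°.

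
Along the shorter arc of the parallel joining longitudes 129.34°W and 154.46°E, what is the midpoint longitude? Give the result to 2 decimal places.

167.44°W

Signed shortest Δλ from -129.34° to +154.46° is -76.20°.
Midpoint longitude = -129.34° + (-76.20°)/2 = -129.34° − 38.10° = -167.44°.
(The naïve average (-129.34 + +154.46)/2 = 12.56° is on the wrong side of the globe.)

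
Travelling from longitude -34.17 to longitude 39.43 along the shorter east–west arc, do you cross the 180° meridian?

No

Signed shortest Δλ = ((39.43 − -34.17 + 180) mod 360) − 180 = 73.6°.
Going east by 73.6° from -34.17° reaches +39.43° without touching 180°.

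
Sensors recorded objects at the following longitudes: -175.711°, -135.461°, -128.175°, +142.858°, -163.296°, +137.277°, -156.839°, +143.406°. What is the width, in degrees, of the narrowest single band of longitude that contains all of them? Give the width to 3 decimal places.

Sort the longitudes: -175.711°, -163.296°, -156.839°, -135.461°, -128.175°, +137.277°, +142.858°, +143.406°.
Eastward gaps between consecutive values (wrapping around): 12.415°, 6.457°, 21.378°, 7.286°, 265.452°, 5.581°, 0.548°, 40.883°.
Largest gap = 265.452° ⇒ minimal covering band is its complement: 360° − 265.452° = 94.548°.
Band runs from +137.277° eastward to -128.175°, crossing the antimeridian.

94.548°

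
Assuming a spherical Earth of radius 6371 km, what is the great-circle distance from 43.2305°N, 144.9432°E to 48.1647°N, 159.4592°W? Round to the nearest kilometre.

4258 km

Δλ = -159.4592 − 144.9432 = -304.4024°; wrapped into (−180°, 180°]: 55.5976°.
Δφ = 48.1647 − 43.2305 = 4.9342°.
a = sin²(Δφ/2) + cos φ₁ · cos φ₂ · sin²(Δλ/2) = 0.107552.
c = 2·atan2(√a, √(1−a)) = 0.66827 rad → d = 6371·c ≈ 4257.53 km.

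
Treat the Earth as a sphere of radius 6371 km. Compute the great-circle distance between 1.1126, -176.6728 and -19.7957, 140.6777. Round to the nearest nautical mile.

2806 nmi

Δλ = 140.6777 − -176.6728 = 317.3505°; wrapped into (−180°, 180°]: -42.6495°.
Δφ = -19.7957 − 1.1126 = -20.9083°.
a = sin²(Δφ/2) + cos φ₁ · cos φ₂ · sin²(Δλ/2) = 0.157329.
c = 2·atan2(√a, √(1−a)) = 0.81572 rad → d = 6371·c ≈ 5196.98 km ≈ 2806.14 nmi.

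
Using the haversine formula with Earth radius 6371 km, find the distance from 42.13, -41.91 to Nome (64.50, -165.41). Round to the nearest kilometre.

Δλ = -165.41 − -41.91 = -123.50°.
Δφ = 64.50 − 42.13 = 22.37°.
a = sin²(Δφ/2) + cos φ₁ · cos φ₂ · sin²(Δλ/2) = 0.285377.
c = 2·atan2(√a, √(1−a)) = 1.12714 rad → d = 6371·c ≈ 7181.00 km.

7181 km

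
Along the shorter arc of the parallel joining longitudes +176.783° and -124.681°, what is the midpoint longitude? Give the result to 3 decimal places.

Signed shortest Δλ from +176.783° to -124.681° is +58.536°.
Midpoint longitude = +176.783° + (+58.536°)/2 = +176.783° + 29.268° = +206.051°.
Normalise into (−180°, 180°]: -153.949°.
(The naïve average (+176.783 + -124.681)/2 = 26.051° is on the wrong side of the globe.)

-153.949°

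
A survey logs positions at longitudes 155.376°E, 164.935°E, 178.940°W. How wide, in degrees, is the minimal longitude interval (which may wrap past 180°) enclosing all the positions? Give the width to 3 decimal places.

Sort the longitudes: -178.940°, +155.376°, +164.935°.
Eastward gaps between consecutive values (wrapping around): 334.316°, 9.559°, 16.125°.
Largest gap = 334.316° ⇒ minimal covering band is its complement: 360° − 334.316° = 25.684°.
Band runs from +155.376° eastward to -178.940°, crossing the antimeridian.

25.684°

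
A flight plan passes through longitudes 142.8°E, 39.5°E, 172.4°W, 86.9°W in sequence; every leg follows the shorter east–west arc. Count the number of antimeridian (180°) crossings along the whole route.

Leg 1: +142.8° → +39.5°, shortest Δλ = -103.3° (west) — does not cross 180°.
Leg 2: +39.5° → -172.4°, shortest Δλ = 148.1° (east) — crosses 180°.
Leg 3: -172.4° → -86.9°, shortest Δλ = 85.5° (east) — does not cross 180°.
Total crossings: 1.

1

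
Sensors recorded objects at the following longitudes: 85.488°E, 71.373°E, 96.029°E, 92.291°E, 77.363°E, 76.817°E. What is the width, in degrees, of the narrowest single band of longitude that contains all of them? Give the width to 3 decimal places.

Sort the longitudes: +71.373°, +76.817°, +77.363°, +85.488°, +92.291°, +96.029°.
Eastward gaps between consecutive values (wrapping around): 5.444°, 0.546°, 8.125°, 6.803°, 3.738°, 335.344°.
Largest gap = 335.344° ⇒ minimal covering band is its complement: 360° − 335.344° = 24.656°.
Band runs from +71.373° eastward to +96.029°.

24.656°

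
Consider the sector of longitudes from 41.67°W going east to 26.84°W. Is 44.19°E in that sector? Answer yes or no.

No

Band width going east from -41.67° to -26.84°: ((-26.84 − -41.67) mod 360) = 14.83°.
Offset of +44.19° east of the west edge: ((44.19 − -41.67) mod 360) = 85.86°.
85.86° > 14.83° ⇒ outside.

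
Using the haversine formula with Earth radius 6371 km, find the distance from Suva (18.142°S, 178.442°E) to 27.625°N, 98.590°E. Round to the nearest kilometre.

Δλ = 98.590 − 178.442 = -79.852°.
Δφ = 27.625 − -18.142 = 45.767°.
a = sin²(Δφ/2) + cos φ₁ · cos φ₂ · sin²(Δλ/2) = 0.498016.
c = 2·atan2(√a, √(1−a)) = 1.56683 rad → d = 6371·c ≈ 9982.27 km.

9982 km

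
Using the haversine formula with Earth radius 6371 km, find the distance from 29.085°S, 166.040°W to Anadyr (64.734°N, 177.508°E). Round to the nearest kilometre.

10530 km

Δλ = 177.508 − -166.040 = 343.548°; wrapped into (−180°, 180°]: -16.452°.
Δφ = 64.734 − -29.085 = 93.819°.
a = sin²(Δφ/2) + cos φ₁ · cos φ₂ · sin²(Δλ/2) = 0.540938.
c = 2·atan2(√a, √(1−a)) = 1.65276 rad → d = 6371·c ≈ 10529.76 km.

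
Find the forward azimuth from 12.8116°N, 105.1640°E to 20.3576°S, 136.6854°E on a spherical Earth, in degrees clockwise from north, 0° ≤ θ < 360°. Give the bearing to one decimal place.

136.5°

Δλ = 136.6854 − 105.1640 = 31.5214°.
θ = atan2( sin Δλ · cos φ₂ , cos φ₁ · sin φ₂ − sin φ₁ · cos φ₂ · cos Δλ )
  = atan2(0.49016, -0.51644) = 136.495° → normalised to [0°, 360°): 136.495°.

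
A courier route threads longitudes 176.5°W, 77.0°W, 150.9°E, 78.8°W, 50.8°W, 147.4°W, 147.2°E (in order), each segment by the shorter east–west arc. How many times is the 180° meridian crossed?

3

Leg 1: -176.5° → -77.0°, shortest Δλ = 99.5° (east) — does not cross 180°.
Leg 2: -77.0° → +150.9°, shortest Δλ = -132.1° (west) — crosses 180°.
Leg 3: +150.9° → -78.8°, shortest Δλ = 130.3° (east) — crosses 180°.
Leg 4: -78.8° → -50.8°, shortest Δλ = 28.0° (east) — does not cross 180°.
Leg 5: -50.8° → -147.4°, shortest Δλ = -96.6° (west) — does not cross 180°.
Leg 6: -147.4° → +147.2°, shortest Δλ = -65.4° (west) — crosses 180°.
Total crossings: 3.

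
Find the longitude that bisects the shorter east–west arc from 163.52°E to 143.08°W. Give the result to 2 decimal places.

Signed shortest Δλ from +163.52° to -143.08° is +53.40°.
Midpoint longitude = +163.52° + (+53.40°)/2 = +163.52° + 26.70° = +190.22°.
Normalise into (−180°, 180°]: -169.78°.
(The naïve average (+163.52 + -143.08)/2 = 10.22° is on the wrong side of the globe.)

169.78°W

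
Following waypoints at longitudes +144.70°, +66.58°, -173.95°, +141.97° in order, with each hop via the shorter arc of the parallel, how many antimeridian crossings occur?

Leg 1: +144.70° → +66.58°, shortest Δλ = -78.12° (west) — does not cross 180°.
Leg 2: +66.58° → -173.95°, shortest Δλ = 119.47° (east) — crosses 180°.
Leg 3: -173.95° → +141.97°, shortest Δλ = -44.08° (west) — crosses 180°.
Total crossings: 2.

2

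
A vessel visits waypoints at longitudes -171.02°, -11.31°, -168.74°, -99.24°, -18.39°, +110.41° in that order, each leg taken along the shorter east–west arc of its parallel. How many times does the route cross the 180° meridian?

Leg 1: -171.02° → -11.31°, shortest Δλ = 159.71° (east) — does not cross 180°.
Leg 2: -11.31° → -168.74°, shortest Δλ = -157.43° (west) — does not cross 180°.
Leg 3: -168.74° → -99.24°, shortest Δλ = 69.5° (east) — does not cross 180°.
Leg 4: -99.24° → -18.39°, shortest Δλ = 80.85° (east) — does not cross 180°.
Leg 5: -18.39° → +110.41°, shortest Δλ = 128.8° (east) — does not cross 180°.
Total crossings: 0.

0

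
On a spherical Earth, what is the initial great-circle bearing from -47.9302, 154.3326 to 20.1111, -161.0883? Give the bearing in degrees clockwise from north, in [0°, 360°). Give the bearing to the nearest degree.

Δλ = -161.0883 − 154.3326 = -315.4209°; wrapped into (−180°, 180°]: 44.5791°.
θ = atan2( sin Δλ · cos φ₂ , cos φ₁ · sin φ₂ − sin φ₁ · cos φ₂ · cos Δλ )
  = atan2(0.65910, 0.72689) = 42.200° → normalised to [0°, 360°): 42.200°.

42°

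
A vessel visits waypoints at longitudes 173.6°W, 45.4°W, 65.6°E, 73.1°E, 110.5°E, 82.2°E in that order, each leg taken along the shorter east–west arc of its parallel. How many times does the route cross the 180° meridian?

0

Leg 1: -173.6° → -45.4°, shortest Δλ = 128.2° (east) — does not cross 180°.
Leg 2: -45.4° → +65.6°, shortest Δλ = 111.0° (east) — does not cross 180°.
Leg 3: +65.6° → +73.1°, shortest Δλ = 7.5° (east) — does not cross 180°.
Leg 4: +73.1° → +110.5°, shortest Δλ = 37.4° (east) — does not cross 180°.
Leg 5: +110.5° → +82.2°, shortest Δλ = -28.3° (west) — does not cross 180°.
Total crossings: 0.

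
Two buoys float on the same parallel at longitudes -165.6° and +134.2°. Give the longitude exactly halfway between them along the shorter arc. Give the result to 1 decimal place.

Signed shortest Δλ from -165.6° to +134.2° is -60.2°.
Midpoint longitude = -165.6° + (-60.2°)/2 = -165.6° − 30.1° = -195.7°.
Normalise into (−180°, 180°]: +164.3°.
(The naïve average (-165.6 + +134.2)/2 = -15.7° is on the wrong side of the globe.)

+164.3°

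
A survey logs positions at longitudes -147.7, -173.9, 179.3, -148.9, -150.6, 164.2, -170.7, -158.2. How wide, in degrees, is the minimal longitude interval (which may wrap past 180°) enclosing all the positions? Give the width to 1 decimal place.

Sort the longitudes: -173.9°, -170.7°, -158.2°, -150.6°, -148.9°, -147.7°, +164.2°, +179.3°.
Eastward gaps between consecutive values (wrapping around): 3.2°, 12.5°, 7.6°, 1.7°, 1.2°, 311.9°, 15.1°, 6.8°.
Largest gap = 311.9° ⇒ minimal covering band is its complement: 360° − 311.9° = 48.1°.
Band runs from +164.2° eastward to -147.7°, crossing the antimeridian.

48.1°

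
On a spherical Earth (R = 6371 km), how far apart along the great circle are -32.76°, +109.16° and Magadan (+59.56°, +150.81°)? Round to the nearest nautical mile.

Δλ = 150.81 − 109.16 = 41.65°.
Δφ = 59.56 − -32.76 = 92.32°.
a = sin²(Δφ/2) + cos φ₁ · cos φ₂ · sin²(Δλ/2) = 0.574089.
c = 2·atan2(√a, √(1−a)) = 1.71952 rad → d = 6371·c ≈ 10955.08 km ≈ 5915.27 nmi.

5915 nmi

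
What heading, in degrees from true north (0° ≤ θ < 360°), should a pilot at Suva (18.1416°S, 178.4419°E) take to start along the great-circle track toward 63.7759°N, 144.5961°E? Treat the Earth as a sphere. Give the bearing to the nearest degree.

346°

Δλ = 144.5961 − 178.4419 = -33.8458°.
θ = atan2( sin Δλ · cos φ₂ , cos φ₁ · sin φ₂ − sin φ₁ · cos φ₂ · cos Δλ )
  = atan2(-0.24611, 0.96675) = -14.283° → normalised to [0°, 360°): 345.717°.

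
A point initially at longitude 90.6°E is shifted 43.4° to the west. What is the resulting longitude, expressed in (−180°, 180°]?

Start at +90.6°; shift −43.4° → +47.2°.
+47.2° already lies in (−180°, 180°].

47.2°E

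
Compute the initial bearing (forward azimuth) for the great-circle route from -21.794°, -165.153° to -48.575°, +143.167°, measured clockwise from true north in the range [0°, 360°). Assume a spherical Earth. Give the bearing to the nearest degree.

Δλ = 143.167 − -165.153 = 308.320°; wrapped into (−180°, 180°]: -51.680°.
θ = atan2( sin Δλ · cos φ₂ , cos φ₁ · sin φ₂ − sin φ₁ · cos φ₂ · cos Δλ )
  = atan2(-0.51910, -0.54391) = -136.337° → normalised to [0°, 360°): 223.663°.

224°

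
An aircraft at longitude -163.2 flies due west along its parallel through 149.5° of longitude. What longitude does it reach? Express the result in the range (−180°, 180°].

+47.3°

Start at -163.2°; shift −149.5° → -312.7°.
-312.7° lies outside (−180°, 180°]; add 360° → +47.3°.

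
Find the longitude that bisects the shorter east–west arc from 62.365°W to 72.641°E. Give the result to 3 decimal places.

Signed shortest Δλ from -62.365° to +72.641° is +135.006°.
Midpoint longitude = -62.365° + (+135.006°)/2 = -62.365° + 67.503° = +5.138°.

5.138°E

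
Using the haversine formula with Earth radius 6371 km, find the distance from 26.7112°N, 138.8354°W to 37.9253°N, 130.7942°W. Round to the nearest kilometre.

Δλ = -130.7942 − -138.8354 = 8.0412°.
Δφ = 37.9253 − 26.7112 = 11.2141°.
a = sin²(Δφ/2) + cos φ₁ · cos φ₂ · sin²(Δλ/2) = 0.013010.
c = 2·atan2(√a, √(1−a)) = 0.22862 rad → d = 6371·c ≈ 1456.56 km.

1457 km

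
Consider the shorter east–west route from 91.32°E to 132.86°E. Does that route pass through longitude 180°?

No

Signed shortest Δλ = ((132.86 − 91.32 + 180) mod 360) − 180 = 41.54°.
Going east by 41.54° from +91.32° reaches +132.86° without touching 180°.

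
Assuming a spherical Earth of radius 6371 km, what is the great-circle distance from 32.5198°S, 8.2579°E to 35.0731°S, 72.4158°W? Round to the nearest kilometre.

7241 km

Δλ = -72.4158 − 8.2579 = -80.6737°.
Δφ = -35.0731 − -32.5198 = -2.5533°.
a = sin²(Δφ/2) + cos φ₁ · cos φ₂ · sin²(Δλ/2) = 0.289627.
c = 2·atan2(√a, √(1−a)) = 1.13653 rad → d = 6371·c ≈ 7240.83 km.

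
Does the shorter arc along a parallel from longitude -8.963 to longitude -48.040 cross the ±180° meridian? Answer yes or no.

Signed shortest Δλ = ((-48.040 − -8.963 + 180) mod 360) − 180 = -39.077°.
Going west by 39.077° from -8.963° reaches -48.040° without touching 180°.

No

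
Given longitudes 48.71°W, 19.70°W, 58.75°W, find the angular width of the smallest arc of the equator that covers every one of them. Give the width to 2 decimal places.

Sort the longitudes: -58.75°, -48.71°, -19.70°.
Eastward gaps between consecutive values (wrapping around): 10.04°, 29.01°, 320.95°.
Largest gap = 320.95° ⇒ minimal covering band is its complement: 360° − 320.95° = 39.05°.
Band runs from -58.75° eastward to -19.70°.

39.05°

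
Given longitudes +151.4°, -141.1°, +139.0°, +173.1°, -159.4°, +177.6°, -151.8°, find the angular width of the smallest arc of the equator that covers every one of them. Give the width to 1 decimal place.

Sort the longitudes: -159.4°, -151.8°, -141.1°, +139.0°, +151.4°, +173.1°, +177.6°.
Eastward gaps between consecutive values (wrapping around): 7.6°, 10.7°, 280.1°, 12.4°, 21.7°, 4.5°, 23.0°.
Largest gap = 280.1° ⇒ minimal covering band is its complement: 360° − 280.1° = 79.9°.
Band runs from +139.0° eastward to -141.1°, crossing the antimeridian.

79.9°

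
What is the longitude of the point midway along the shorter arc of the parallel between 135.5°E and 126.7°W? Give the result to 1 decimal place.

175.6°W

Signed shortest Δλ from +135.5° to -126.7° is +97.8°.
Midpoint longitude = +135.5° + (+97.8°)/2 = +135.5° + 48.9° = +184.4°.
Normalise into (−180°, 180°]: -175.6°.
(The naïve average (+135.5 + -126.7)/2 = 4.4° is on the wrong side of the globe.)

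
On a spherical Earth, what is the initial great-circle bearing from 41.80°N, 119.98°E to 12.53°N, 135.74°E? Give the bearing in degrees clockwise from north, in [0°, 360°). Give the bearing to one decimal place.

Δλ = 135.74 − 119.98 = 15.76°.
θ = atan2( sin Δλ · cos φ₂ , cos φ₁ · sin φ₂ − sin φ₁ · cos φ₂ · cos Δλ )
  = atan2(0.26514, -0.46447) = 150.280° → normalised to [0°, 360°): 150.280°.

150.3°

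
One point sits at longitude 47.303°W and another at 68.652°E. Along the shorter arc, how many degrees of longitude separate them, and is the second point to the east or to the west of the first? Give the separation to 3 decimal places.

Raw difference: 68.652 − -47.303 = 115.955°.
Normalise into (−180°, 180°]: 115.955° stays 115.955°.
Positive ⇒ the second point lies to the east; separation 115.955°.

115.955° east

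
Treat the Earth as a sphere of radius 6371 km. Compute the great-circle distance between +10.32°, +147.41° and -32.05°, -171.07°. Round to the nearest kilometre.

6454 km

Δλ = -171.07 − 147.41 = -318.48°; wrapped into (−180°, 180°]: 41.52°.
Δφ = -32.05 − 10.32 = -42.37°.
a = sin²(Δφ/2) + cos φ₁ · cos φ₂ · sin²(Δλ/2) = 0.235362.
c = 2·atan2(√a, √(1−a)) = 1.01305 rad → d = 6371·c ≈ 6454.14 km.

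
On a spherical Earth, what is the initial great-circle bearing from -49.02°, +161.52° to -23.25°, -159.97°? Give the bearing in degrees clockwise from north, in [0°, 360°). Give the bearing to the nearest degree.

64°

Δλ = -159.97 − 161.52 = -321.49°; wrapped into (−180°, 180°]: 38.51°.
θ = atan2( sin Δλ · cos φ₂ , cos φ₁ · sin φ₂ − sin φ₁ · cos φ₂ · cos Δλ )
  = atan2(0.57209, 0.28389) = 63.607° → normalised to [0°, 360°): 63.607°.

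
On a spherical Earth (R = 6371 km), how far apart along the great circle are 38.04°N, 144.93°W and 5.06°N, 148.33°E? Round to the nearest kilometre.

7633 km

Δλ = 148.33 − -144.93 = 293.26°; wrapped into (−180°, 180°]: -66.74°.
Δφ = 5.06 − 38.04 = -32.98°.
a = sin²(Δφ/2) + cos φ₁ · cos φ₂ · sin²(Δλ/2) = 0.317922.
c = 2·atan2(√a, √(1−a)) = 1.19807 rad → d = 6371·c ≈ 7632.90 km.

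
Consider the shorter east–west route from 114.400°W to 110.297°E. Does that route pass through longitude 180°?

Naïve |110.297 − -114.400| = 224.697° > 180°, so the shorter arc goes the other way round — across 180°.
Signed shortest Δλ = ((110.297 − -114.400 + 180) mod 360) − 180 = -135.303°.
Going west by 135.303° from -114.400° passes through 180° before reaching +110.297°.

Yes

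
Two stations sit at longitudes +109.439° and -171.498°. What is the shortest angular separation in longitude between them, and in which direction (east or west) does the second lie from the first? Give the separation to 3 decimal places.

Raw difference: -171.498 − 109.439 = -280.937°.
Normalise into (−180°, 180°]: -280.937° + 360° = 79.063°.
Positive ⇒ the second point lies to the east; separation 79.063°.

79.063° east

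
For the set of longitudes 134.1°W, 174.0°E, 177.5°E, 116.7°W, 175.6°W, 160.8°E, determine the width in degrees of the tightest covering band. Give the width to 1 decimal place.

Sort the longitudes: -175.6°, -134.1°, -116.7°, +160.8°, +174.0°, +177.5°.
Eastward gaps between consecutive values (wrapping around): 41.5°, 17.4°, 277.5°, 13.2°, 3.5°, 6.9°.
Largest gap = 277.5° ⇒ minimal covering band is its complement: 360° − 277.5° = 82.5°.
Band runs from +160.8° eastward to -116.7°, crossing the antimeridian.

82.5°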